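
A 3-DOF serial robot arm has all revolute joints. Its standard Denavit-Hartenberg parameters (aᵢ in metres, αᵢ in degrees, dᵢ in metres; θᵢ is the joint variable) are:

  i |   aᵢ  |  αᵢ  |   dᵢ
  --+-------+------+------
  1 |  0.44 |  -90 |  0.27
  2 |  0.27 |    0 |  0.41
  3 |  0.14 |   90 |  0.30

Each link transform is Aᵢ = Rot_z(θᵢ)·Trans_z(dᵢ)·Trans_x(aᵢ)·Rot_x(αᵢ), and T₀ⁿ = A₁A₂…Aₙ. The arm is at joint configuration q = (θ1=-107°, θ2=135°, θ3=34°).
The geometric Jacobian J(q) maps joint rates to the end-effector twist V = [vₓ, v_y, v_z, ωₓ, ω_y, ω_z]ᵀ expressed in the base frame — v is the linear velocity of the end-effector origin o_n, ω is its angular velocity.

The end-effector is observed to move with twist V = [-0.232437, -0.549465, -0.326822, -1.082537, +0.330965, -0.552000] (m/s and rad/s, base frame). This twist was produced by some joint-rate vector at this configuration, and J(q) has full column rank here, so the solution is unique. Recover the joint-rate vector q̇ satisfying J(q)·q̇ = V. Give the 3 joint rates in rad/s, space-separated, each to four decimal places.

o_n = [0.6463, -0.3144, 0.0524]
J₁: ẑ×o_n = [0.3144, 0.6463, -0.0000], ω = ẑ
J2: z=[0.9563, -0.2924, 0.0000] o=[-0.1286, -0.4208, 0.2700] → [0.0636, 0.2081, 0.3283, 0.9563, -0.2924, 0.0000]
J3: z=[0.9563, -0.2924, 0.0000] o=[0.3193, -0.3581, 0.0791] → [0.0078, 0.0255, 0.1374, 0.9563, -0.2924, 0.0000]
q̇ = J⁺·V = [-0.5520, -0.8970, -0.2350]

-0.5520 -0.8970 -0.2350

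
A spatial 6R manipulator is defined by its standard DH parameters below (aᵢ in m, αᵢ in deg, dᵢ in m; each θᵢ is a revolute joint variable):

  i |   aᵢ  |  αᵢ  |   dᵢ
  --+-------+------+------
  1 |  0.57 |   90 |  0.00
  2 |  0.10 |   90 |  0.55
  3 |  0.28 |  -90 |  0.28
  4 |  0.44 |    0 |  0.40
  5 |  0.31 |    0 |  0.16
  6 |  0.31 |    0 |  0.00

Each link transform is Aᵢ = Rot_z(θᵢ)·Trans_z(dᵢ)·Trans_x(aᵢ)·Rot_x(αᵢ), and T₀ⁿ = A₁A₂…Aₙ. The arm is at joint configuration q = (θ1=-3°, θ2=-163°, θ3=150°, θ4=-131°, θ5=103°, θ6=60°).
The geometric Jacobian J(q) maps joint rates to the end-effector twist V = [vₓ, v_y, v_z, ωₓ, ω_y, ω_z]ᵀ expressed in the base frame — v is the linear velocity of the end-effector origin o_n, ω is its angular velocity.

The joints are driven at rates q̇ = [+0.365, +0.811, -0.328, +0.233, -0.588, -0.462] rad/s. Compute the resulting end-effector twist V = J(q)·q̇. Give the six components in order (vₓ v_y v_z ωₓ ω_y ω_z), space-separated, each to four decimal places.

-0.3974 0.0663 0.7778 -0.3738 -1.5010 -0.0681

o_n = [0.9873, -0.3812, 0.7537]
J₁: ẑ×o_n = [0.3812, 0.9873, -0.0000], ω = ẑ
J2: z=[-0.0523, -0.9986, 0.0000] o=[0.5692, -0.0298, 0.0000] → [-0.7527, 0.0394, 0.4359, -0.0523, -0.9986, 0.0000]
J3: z=[-0.2920, 0.0153, 0.9563] o=[0.4449, -0.5741, -0.0292] → [-0.1725, 0.7473, -0.0646, -0.2920, 0.0153, 0.9563]
J4: z=[0.5228, 0.8398, 0.1462] o=[0.5874, -0.7217, 0.3094] → [0.3233, -0.1738, -0.1578, 0.5228, 0.8398, 0.1462]
J5: z=[0.5228, 0.8398, 0.1462] o=[0.4684, -0.2241, 0.6124] → [0.1417, 0.0020, -0.5179, 0.5228, 0.8398, 0.1462]
J6: z=[0.5228, 0.8398, 0.1462] o=[0.7288, -0.2360, 0.8442] → [-0.0548, 0.0851, -0.2930, 0.5228, 0.8398, 0.1462]
V = J·q̇ = [-0.3974, 0.0663, 0.7778, -0.3738, -1.5010, -0.0681]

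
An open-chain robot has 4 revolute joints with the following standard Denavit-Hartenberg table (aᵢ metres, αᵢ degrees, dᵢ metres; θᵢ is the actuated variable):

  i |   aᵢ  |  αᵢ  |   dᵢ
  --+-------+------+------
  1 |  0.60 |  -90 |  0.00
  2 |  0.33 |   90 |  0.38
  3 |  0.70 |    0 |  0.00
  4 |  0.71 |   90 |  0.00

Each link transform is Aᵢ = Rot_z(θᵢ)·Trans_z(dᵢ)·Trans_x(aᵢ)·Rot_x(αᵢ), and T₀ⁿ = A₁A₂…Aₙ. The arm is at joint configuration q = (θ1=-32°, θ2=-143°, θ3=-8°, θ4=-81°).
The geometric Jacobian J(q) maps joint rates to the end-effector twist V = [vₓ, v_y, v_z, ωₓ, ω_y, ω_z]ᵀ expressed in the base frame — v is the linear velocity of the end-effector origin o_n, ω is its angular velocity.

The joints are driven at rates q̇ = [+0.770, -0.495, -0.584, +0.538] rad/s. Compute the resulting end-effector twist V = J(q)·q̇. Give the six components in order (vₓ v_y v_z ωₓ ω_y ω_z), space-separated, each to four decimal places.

o_n = [-0.4190, -0.2421, 0.6232]
J₁: ẑ×o_n = [0.2421, -0.4190, 0.0000], ω = ẑ
J2: z=[0.5299, 0.8480, 0.0000] o=[0.5088, -0.3180, 0.0000] → [0.5285, -0.3303, 0.8271, 0.5299, 0.8480, 0.0000]
J3: z=[-0.5104, 0.3189, -0.7986] o=[0.4867, 0.1440, 0.1986] → [-0.1729, 0.9400, 0.4859, -0.5104, 0.3189, -0.7986]
J4: z=[-0.5104, 0.3189, -0.7986] o=[-0.0344, 0.3547, 0.6158] → [-0.4742, 0.3109, 0.4272, -0.5104, 0.3189, -0.7986]
V = J·q̇ = [-0.2294, -0.5408, -0.4633, -0.2388, -0.4345, 0.8067]

-0.2294 -0.5408 -0.4633 -0.2388 -0.4345 0.8067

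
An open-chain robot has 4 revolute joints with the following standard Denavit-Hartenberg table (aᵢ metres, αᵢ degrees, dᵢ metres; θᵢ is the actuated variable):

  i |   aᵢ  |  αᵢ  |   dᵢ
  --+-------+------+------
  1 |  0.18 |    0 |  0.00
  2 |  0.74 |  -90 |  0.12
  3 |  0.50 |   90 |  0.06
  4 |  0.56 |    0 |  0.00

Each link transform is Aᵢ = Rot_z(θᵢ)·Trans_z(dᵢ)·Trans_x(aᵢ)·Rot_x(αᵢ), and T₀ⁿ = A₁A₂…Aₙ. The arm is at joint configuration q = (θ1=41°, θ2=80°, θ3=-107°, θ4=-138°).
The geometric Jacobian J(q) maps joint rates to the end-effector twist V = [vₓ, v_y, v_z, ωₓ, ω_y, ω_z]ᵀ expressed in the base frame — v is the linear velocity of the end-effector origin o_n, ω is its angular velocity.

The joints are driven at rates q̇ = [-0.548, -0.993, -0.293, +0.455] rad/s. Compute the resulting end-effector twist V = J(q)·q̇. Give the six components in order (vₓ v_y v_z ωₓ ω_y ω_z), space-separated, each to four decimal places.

1.4597 0.1124 0.1559 0.4753 -0.2221 -1.6740

o_n = [0.0371, 0.8935, 0.2002]
J₁: ẑ×o_n = [-0.8935, 0.0371, 0.0000], ω = ẑ
J2: z=[0.0000, 0.0000, 1.0000] o=[0.1358, 0.1181, 0.0000] → [-0.7754, -0.0987, 0.0000, 0.0000, 0.0000, 1.0000]
J3: z=[-0.8572, -0.5150, 0.0000] o=[-0.2453, 0.7524, 0.1200] → [-0.0413, 0.0687, 0.0245, -0.8572, -0.5150, 0.0000]
J4: z=[0.4925, -0.8197, -0.2924] o=[-0.2214, 0.5962, 0.5982] → [0.4131, 0.1204, 0.3583, 0.4925, -0.8197, -0.2924]
V = J·q̇ = [1.4597, 0.1124, 0.1559, 0.4753, -0.2221, -1.6740]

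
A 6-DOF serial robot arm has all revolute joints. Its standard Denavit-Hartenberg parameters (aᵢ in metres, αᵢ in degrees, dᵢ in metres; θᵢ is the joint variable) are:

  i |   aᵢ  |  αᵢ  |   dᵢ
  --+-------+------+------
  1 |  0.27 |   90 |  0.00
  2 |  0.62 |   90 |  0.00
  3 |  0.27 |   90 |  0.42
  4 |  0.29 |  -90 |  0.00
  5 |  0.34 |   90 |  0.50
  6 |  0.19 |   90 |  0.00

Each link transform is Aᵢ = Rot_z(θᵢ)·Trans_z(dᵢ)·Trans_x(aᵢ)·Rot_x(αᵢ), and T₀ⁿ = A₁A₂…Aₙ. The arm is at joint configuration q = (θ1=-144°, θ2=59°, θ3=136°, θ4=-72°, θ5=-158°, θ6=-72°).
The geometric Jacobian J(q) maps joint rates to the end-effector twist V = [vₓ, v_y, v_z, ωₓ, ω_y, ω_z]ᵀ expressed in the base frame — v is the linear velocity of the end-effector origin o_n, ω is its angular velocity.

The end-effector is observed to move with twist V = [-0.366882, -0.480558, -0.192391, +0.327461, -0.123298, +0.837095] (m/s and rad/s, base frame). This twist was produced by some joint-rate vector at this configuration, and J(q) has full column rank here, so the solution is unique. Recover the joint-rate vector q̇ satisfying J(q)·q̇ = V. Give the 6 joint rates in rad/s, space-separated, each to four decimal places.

0.2550 -0.5400 -0.5840 0.8250 -0.0730 0.3980

o_n = [-1.0550, -0.1623, -0.0243]
J₁: ẑ×o_n = [0.1623, -1.0550, 0.0000], ω = ẑ
J2: z=[-0.5878, 0.8090, 0.0000] o=[-0.2184, -0.1587, 0.0000] → [-0.0197, -0.0143, 0.6789, -0.5878, 0.8090, 0.0000]
J3: z=[-0.6935, -0.5038, -0.5150] o=[-0.4768, -0.3464, 0.5314] → [0.3749, -0.0876, -0.4190, -0.6935, -0.5038, -0.5150]
J4: z=[-0.7123, 0.3717, 0.5954] o=[-0.7973, -0.3475, 0.1486] → [-0.1746, -0.2766, -0.0362, -0.7123, 0.3717, 0.5954]
J5: z=[-0.3176, 0.5859, -0.7456] o=[-0.6158, -0.1386, 0.2354] → [-0.1698, 0.2450, 0.2648, -0.3176, 0.5859, -0.7456]
J6: z=[0.4259, -0.6144, -0.6642] o=[-1.0626, -0.0254, -0.1559] → [-0.1717, -0.0611, -0.0536, 0.4259, -0.6144, -0.6642]
q̇ = J⁺·V = [0.2550, -0.5400, -0.5840, 0.8250, -0.0730, 0.3980]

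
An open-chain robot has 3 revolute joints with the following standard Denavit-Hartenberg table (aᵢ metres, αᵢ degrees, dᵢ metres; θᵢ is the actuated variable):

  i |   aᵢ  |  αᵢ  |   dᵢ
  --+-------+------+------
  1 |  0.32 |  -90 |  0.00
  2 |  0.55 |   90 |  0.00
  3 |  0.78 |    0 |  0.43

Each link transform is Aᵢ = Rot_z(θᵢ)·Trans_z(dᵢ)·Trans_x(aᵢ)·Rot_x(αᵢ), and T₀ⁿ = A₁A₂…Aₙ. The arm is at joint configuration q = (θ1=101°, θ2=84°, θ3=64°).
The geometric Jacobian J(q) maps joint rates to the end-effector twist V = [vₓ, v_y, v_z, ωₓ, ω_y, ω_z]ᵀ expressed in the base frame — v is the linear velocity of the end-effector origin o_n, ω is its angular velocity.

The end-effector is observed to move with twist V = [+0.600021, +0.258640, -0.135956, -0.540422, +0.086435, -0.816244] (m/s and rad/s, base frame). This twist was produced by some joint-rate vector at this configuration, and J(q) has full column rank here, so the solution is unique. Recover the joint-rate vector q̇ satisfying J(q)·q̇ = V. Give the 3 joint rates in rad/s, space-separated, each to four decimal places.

o_n = [-0.8486, 0.6917, -0.8421]
J₁: ẑ×o_n = [-0.6917, -0.8486, 0.0000], ω = ẑ
J2: z=[-0.9816, -0.1908, 0.0000] o=[-0.0611, 0.3141, 0.0000] → [0.1607, -0.8266, -0.5209, -0.9816, -0.1908, 0.0000]
J3: z=[-0.1898, 0.9762, 0.1045] o=[-0.0720, 0.3706, -0.5470] → [-0.3217, -0.1372, 0.6972, -0.1898, 0.9762, 0.1045]
q̇ = J⁺·V = [-0.8360, 0.5140, 0.1890]

-0.8360 0.5140 0.1890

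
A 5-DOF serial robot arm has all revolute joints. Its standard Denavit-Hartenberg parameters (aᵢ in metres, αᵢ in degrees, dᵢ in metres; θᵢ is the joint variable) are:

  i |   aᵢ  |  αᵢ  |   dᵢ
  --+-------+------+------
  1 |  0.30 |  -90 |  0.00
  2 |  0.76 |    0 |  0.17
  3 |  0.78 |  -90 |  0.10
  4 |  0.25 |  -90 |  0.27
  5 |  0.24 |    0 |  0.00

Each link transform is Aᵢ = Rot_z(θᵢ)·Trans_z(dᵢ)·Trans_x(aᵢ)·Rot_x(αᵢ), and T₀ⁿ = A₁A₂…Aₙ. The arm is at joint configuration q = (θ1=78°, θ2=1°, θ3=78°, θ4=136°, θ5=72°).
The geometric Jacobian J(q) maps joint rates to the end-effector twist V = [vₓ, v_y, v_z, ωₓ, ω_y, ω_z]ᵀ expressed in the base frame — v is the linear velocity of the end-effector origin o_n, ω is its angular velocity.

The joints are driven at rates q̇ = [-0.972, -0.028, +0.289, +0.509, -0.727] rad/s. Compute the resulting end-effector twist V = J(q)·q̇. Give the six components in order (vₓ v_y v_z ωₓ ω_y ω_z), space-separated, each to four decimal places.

1.0239 -0.4178 0.2241 0.1724 -0.4489 -1.5649

o_n = [0.1897, 1.1080, -0.5580]
J₁: ẑ×o_n = [-1.1080, 0.1897, 0.0000], ω = ẑ
J2: z=[-0.9781, 0.2079, 0.0000] o=[0.0624, 0.2934, 0.0000] → [-0.1160, -0.5458, -0.8232, -0.9781, 0.2079, 0.0000]
J3: z=[-0.9781, 0.2079, 0.0000] o=[0.0541, 1.0721, -0.0133] → [-0.1133, -0.5328, -0.0634, -0.9781, 0.2079, 0.0000]
J4: z=[-0.2041, -0.9602, -0.1908] o=[-0.0128, 1.2384, -0.7789] → [-0.2370, 0.0065, 0.2210, -0.2041, -0.9602, -0.1908]
J5: z=[-0.7312, 0.0199, 0.6819] o=[0.0948, 0.9095, -0.6539] → [-0.1334, 0.1348, -0.1470, -0.7312, 0.0199, 0.6819]
V = J·q̇ = [1.0239, -0.4178, 0.2241, 0.1724, -0.4489, -1.5649]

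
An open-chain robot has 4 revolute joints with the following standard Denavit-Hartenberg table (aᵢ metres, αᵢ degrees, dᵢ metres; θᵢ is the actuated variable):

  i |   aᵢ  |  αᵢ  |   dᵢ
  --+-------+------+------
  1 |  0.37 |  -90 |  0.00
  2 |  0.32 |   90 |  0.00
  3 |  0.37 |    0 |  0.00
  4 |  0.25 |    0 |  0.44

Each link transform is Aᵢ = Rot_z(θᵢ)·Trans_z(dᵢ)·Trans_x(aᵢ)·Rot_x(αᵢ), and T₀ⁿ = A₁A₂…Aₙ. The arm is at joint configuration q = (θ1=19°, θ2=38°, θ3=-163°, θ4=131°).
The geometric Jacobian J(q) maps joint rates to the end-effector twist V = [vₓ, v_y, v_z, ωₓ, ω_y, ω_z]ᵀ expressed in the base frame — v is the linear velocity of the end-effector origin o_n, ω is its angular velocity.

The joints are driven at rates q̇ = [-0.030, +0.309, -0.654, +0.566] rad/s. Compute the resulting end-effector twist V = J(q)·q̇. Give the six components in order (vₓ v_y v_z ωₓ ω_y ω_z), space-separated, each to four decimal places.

-0.0606 0.1793 -0.0764 -0.1518 0.2745 -0.0993

o_n = [0.8171, 0.0268, 0.2370]
J₁: ẑ×o_n = [-0.0268, 0.8171, 0.0000], ω = ẑ
J2: z=[-0.3256, 0.9455, 0.0000] o=[0.3498, 0.1205, 0.0000] → [0.2241, 0.0772, -0.4113, -0.3256, 0.9455, 0.0000]
J3: z=[0.5821, 0.2004, 0.7880] o=[0.5883, 0.2026, -0.1970] → [0.2255, -0.0724, -0.1482, 0.5821, 0.2004, 0.7880]
J4: z=[0.5821, 0.2004, 0.7880] o=[0.3599, 0.0095, 0.0208] → [0.0297, 0.2344, -0.0816, 0.5821, 0.2004, 0.7880]
V = J·q̇ = [-0.0606, 0.1793, -0.0764, -0.1518, 0.2745, -0.0993]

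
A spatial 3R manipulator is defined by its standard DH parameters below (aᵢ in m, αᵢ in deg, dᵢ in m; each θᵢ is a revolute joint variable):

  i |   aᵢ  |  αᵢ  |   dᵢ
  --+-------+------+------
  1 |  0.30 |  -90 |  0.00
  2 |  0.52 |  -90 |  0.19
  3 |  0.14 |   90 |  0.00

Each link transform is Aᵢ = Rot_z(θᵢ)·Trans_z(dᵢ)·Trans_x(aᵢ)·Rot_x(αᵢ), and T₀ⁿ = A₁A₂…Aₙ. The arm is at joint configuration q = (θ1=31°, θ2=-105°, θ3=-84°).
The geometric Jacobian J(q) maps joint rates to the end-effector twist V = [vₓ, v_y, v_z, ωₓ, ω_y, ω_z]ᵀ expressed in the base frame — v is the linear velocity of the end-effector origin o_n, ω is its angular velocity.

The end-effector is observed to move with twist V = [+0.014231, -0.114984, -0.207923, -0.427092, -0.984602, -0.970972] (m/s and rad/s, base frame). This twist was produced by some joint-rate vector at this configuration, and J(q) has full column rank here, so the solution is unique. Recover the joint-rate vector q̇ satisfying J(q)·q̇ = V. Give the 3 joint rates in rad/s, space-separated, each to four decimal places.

o_n = [-0.0310, 0.3655, 0.5164]
J₁: ẑ×o_n = [-0.3655, -0.0310, 0.0000], ω = ẑ
J2: z=[-0.5150, 0.8572, 0.0000] o=[0.2572, 0.1545, 0.0000] → [0.4427, 0.2660, 0.1384, -0.5150, 0.8572, 0.0000]
J3: z=[0.8280, 0.4975, 0.2588] o=[0.0439, 0.2481, 0.5023] → [-0.0234, -0.0311, 0.1345, 0.8280, 0.4975, 0.2588]
q̇ = J⁺·V = [-0.7370, -0.6240, -0.9040]

-0.7370 -0.6240 -0.9040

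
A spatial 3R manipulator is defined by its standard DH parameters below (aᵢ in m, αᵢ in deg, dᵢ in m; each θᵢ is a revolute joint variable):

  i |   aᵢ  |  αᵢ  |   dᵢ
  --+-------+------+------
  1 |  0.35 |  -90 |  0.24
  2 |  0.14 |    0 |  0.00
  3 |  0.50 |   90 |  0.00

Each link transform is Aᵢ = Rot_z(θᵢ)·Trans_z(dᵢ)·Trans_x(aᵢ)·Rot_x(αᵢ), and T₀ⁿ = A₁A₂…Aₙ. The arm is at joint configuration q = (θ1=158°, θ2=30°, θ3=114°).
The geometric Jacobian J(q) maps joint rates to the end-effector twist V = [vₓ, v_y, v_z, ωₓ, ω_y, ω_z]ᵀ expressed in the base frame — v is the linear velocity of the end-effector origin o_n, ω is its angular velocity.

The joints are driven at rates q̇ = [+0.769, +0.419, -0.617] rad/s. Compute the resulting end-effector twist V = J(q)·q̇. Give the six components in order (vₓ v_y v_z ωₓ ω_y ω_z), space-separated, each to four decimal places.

o_n = [-0.0619, 0.0250, -0.1239]
J₁: ẑ×o_n = [-0.0250, -0.0619, 0.0000], ω = ẑ
J2: z=[-0.3746, -0.9272, 0.0000] o=[-0.3245, 0.1311, 0.2400] → [0.3374, -0.1363, 0.2833, -0.3746, -0.9272, 0.0000]
J3: z=[-0.3746, -0.9272, 0.0000] o=[-0.4369, 0.1765, 0.1700] → [0.2725, -0.1101, 0.4045, -0.3746, -0.9272, 0.0000]
V = J·q̇ = [-0.0460, -0.0368, -0.1309, 0.0742, 0.1836, 0.7690]

-0.0460 -0.0368 -0.1309 0.0742 0.1836 0.7690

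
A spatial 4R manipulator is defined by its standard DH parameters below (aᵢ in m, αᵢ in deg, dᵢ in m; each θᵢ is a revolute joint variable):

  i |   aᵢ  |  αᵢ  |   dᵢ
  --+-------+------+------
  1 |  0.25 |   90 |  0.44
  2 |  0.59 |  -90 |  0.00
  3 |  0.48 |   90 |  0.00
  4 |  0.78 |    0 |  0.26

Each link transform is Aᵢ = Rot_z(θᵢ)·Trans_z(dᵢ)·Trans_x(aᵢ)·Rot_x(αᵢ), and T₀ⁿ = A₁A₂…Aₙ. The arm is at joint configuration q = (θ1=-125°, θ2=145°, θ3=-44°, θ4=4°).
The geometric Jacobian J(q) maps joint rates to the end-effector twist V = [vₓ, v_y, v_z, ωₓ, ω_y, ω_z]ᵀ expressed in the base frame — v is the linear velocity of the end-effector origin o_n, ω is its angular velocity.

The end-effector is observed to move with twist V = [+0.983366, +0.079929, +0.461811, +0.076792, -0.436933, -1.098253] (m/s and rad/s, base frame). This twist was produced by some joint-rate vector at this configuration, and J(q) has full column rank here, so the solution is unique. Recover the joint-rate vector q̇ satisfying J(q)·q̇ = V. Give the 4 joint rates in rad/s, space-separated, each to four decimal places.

o_n = [-0.3770, 1.3113, 1.1493]
J₁: ẑ×o_n = [-1.3113, -0.3770, 0.0000], ω = ẑ
J2: z=[-0.8192, 0.5736, 0.0000] o=[-0.1434, -0.2048, 0.4400] → [0.4069, 0.5811, -1.1079, -0.8192, 0.5736, 0.0000]
J3: z=[0.3290, 0.4698, -0.8192] o=[0.1338, 0.1911, 0.7784] → [1.0919, 0.2964, 0.6086, 0.3290, 0.4698, -0.8192]
J4: z=[-0.9156, -0.0535, -0.3984] o=[0.0229, 0.6140, 0.9765] → [0.2686, 0.3176, -0.6598, -0.9156, -0.0535, -0.3984]
q̇ = J⁺·V = [-0.8150, -0.7480, 0.0520, 0.6040]

-0.8150 -0.7480 0.0520 0.6040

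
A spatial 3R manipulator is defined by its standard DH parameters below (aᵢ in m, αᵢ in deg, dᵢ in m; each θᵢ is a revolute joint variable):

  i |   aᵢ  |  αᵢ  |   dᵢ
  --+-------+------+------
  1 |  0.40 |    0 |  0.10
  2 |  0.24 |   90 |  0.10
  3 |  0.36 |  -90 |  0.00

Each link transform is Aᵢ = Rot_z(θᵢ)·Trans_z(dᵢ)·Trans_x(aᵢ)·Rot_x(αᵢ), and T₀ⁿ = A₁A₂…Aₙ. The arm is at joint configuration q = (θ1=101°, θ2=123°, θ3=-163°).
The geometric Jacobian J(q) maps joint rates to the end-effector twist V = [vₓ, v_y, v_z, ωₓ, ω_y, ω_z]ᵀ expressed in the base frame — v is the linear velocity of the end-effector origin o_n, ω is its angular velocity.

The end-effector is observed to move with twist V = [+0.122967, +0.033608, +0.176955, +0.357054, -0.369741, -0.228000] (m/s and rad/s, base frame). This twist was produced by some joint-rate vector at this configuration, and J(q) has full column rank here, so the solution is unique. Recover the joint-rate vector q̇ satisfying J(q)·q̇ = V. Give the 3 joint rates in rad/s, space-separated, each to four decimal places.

o_n = [-0.0013, 0.4651, 0.0947]
J₁: ẑ×o_n = [-0.4651, -0.0013, 0.0000], ω = ẑ
J2: z=[0.0000, 0.0000, 1.0000] o=[-0.0763, 0.3927, 0.1000] → [-0.0724, 0.0750, 0.0000, 0.0000, 0.0000, 1.0000]
J3: z=[-0.6947, 0.7193, 0.0000] o=[-0.2490, 0.2259, 0.2000] → [-0.0757, -0.0731, -0.3443, -0.6947, 0.7193, 0.0000]
q̇ = J⁺·V = [-0.1720, -0.0560, -0.5140]

-0.1720 -0.0560 -0.5140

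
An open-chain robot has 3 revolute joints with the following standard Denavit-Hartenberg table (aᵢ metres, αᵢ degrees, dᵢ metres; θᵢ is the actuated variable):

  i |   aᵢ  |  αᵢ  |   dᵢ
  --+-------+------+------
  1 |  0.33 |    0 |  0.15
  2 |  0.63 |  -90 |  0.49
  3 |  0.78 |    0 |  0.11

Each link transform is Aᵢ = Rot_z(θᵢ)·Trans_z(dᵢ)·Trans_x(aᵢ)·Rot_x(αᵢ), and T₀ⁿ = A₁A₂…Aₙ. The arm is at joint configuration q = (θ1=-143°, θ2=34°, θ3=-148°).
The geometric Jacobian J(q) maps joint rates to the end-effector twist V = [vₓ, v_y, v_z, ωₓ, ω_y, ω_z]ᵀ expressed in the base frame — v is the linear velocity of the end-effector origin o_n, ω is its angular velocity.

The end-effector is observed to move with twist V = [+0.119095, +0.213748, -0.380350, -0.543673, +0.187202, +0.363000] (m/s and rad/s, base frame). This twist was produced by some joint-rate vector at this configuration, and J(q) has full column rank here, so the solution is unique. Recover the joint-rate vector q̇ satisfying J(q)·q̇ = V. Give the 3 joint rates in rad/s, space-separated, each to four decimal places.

0.1990 0.1640 -0.5750

o_n = [-0.1493, -0.2046, 1.0533]
J₁: ẑ×o_n = [0.2046, -0.1493, 0.0000], ω = ẑ
J2: z=[0.0000, 0.0000, 1.0000] o=[-0.2635, -0.1986, 0.1500] → [0.0060, 0.1143, -0.0000, 0.0000, 0.0000, 1.0000]
J3: z=[0.9455, -0.3256, 0.0000] o=[-0.4687, -0.7943, 0.6400] → [-0.1346, -0.3908, 0.6615, 0.9455, -0.3256, 0.0000]
q̇ = J⁺·V = [0.1990, 0.1640, -0.5750]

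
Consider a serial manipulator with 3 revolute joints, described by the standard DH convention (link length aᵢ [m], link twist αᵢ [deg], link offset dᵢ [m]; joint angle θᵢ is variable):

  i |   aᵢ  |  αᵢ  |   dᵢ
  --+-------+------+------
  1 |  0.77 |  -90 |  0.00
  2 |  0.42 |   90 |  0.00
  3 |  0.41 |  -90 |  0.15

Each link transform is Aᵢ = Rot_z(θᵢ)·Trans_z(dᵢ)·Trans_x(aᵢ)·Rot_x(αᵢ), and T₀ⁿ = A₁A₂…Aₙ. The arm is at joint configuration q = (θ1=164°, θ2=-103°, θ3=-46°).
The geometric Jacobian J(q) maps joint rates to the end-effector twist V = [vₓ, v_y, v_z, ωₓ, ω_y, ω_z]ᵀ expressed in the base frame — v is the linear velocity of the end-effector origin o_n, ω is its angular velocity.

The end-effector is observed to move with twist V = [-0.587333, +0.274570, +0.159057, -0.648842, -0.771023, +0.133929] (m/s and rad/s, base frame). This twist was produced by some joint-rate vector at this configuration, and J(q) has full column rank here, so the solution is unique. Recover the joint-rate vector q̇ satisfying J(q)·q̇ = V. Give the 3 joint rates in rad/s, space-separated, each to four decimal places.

0.0390 0.9200 -0.4220

o_n = [-0.3660, 0.4118, 0.6530]
J₁: ẑ×o_n = [-0.4118, -0.3660, 0.0000], ω = ẑ
J2: z=[-0.2756, -0.9613, 0.0000] o=[-0.7402, 0.2122, 0.0000] → [-0.6277, 0.1800, 0.3047, -0.2756, -0.9613, 0.0000]
J3: z=[0.9366, -0.2686, -0.2250] o=[-0.6494, 0.1862, 0.4092] → [-0.0147, -0.2921, 0.2874, 0.9366, -0.2686, -0.2250]
q̇ = J⁺·V = [0.0390, 0.9200, -0.4220]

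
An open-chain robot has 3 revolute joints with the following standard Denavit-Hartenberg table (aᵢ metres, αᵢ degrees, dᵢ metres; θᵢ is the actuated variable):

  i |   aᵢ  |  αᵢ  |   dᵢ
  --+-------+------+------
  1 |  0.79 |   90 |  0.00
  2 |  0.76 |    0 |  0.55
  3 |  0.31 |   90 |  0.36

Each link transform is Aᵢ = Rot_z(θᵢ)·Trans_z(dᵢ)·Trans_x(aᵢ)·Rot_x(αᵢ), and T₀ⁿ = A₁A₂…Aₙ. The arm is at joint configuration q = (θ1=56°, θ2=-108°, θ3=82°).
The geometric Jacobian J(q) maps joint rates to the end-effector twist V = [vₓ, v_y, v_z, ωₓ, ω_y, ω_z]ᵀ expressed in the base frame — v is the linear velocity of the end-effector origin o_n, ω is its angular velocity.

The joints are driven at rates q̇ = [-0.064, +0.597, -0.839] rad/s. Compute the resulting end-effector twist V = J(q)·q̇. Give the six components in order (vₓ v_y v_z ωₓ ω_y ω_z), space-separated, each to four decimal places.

o_n = [1.2207, 0.1824, -0.8587]
J₁: ẑ×o_n = [-0.1824, 1.2207, 0.0000], ω = ẑ
J2: z=[0.8290, -0.5592, 0.0000] o=[0.4418, 0.6549, 0.0000] → [0.4802, 0.7119, 0.0438, 0.8290, -0.5592, 0.0000]
J3: z=[0.8290, -0.5592, 0.0000] o=[0.7664, 0.1527, -0.7228] → [0.0760, 0.1127, 0.2786, 0.8290, -0.5592, 0.0000]
V = J·q̇ = [0.2346, 0.2524, -0.2076, -0.2006, 0.1353, -0.0640]

0.2346 0.2524 -0.2076 -0.2006 0.1353 -0.0640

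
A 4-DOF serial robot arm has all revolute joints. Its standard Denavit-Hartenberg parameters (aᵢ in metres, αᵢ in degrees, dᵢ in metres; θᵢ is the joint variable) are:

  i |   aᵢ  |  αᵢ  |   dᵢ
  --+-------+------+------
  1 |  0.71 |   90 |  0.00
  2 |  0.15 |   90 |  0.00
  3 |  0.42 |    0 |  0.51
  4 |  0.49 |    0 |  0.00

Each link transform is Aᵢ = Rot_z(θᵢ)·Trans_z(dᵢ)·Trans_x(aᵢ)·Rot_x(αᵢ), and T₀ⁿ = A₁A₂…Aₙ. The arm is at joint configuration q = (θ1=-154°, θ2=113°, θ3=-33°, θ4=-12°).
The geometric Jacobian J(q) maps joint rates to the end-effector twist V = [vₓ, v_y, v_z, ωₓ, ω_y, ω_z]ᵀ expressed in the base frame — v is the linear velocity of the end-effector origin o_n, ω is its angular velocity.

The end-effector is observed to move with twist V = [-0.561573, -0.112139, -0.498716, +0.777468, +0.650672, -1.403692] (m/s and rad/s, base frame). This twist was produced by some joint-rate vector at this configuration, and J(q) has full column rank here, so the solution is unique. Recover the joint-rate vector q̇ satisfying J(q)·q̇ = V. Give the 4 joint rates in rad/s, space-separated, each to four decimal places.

o_n = [-0.5099, -0.8887, 0.9805]
J₁: ẑ×o_n = [0.8887, -0.5099, 0.0000], ω = ẑ
J2: z=[-0.4384, 0.8988, 0.0000] o=[-0.6381, -0.3112, 0.0000] → [0.8813, 0.4298, 0.1378, -0.4384, 0.8988, 0.0000]
J3: z=[-0.8273, -0.4035, 0.3907] o=[-0.5855, -0.2856, 0.1381] → [-0.1043, 0.7265, 0.5295, -0.8273, -0.4035, 0.3907]
J4: z=[-0.8273, -0.4035, 0.3907] o=[-0.7834, -0.6366, 0.6616] → [-0.0302, 0.3708, 0.3189, -0.8273, -0.4035, 0.3907]
q̇ = J⁺·V = [-0.9860, 0.2440, -0.9090, -0.1600]

-0.9860 0.2440 -0.9090 -0.1600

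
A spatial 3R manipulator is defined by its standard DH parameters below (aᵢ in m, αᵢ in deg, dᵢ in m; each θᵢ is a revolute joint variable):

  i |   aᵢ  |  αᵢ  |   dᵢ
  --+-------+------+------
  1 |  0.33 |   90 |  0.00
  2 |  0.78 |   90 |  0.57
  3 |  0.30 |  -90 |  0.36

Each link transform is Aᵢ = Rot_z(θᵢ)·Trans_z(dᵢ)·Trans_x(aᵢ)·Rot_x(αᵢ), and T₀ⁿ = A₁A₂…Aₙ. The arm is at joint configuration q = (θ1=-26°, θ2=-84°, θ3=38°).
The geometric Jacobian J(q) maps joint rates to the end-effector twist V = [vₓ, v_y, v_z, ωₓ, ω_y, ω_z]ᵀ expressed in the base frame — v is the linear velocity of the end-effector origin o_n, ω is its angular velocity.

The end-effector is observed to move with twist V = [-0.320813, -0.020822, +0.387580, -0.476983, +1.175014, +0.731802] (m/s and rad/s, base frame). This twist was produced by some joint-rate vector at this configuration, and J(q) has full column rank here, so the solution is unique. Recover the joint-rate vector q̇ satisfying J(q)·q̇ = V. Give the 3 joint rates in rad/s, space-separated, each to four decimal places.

o_n = [-0.2605, -0.7126, -1.0485]
J₁: ẑ×o_n = [0.7126, -0.2605, 0.0000], ω = ẑ
J2: z=[-0.4384, -0.8988, 0.0000] o=[0.2966, -0.1447, 0.0000] → [0.9424, -0.4596, -0.2518, -0.4384, -0.8988, 0.0000]
J3: z=[-0.8939, 0.4360, -0.1045] o=[0.1200, -0.6927, -0.7757] → [-0.1210, -0.2040, 0.1837, -0.8939, 0.4360, -0.1045]
q̇ = J⁺·V = [0.8310, -0.8470, 0.9490]

0.8310 -0.8470 0.9490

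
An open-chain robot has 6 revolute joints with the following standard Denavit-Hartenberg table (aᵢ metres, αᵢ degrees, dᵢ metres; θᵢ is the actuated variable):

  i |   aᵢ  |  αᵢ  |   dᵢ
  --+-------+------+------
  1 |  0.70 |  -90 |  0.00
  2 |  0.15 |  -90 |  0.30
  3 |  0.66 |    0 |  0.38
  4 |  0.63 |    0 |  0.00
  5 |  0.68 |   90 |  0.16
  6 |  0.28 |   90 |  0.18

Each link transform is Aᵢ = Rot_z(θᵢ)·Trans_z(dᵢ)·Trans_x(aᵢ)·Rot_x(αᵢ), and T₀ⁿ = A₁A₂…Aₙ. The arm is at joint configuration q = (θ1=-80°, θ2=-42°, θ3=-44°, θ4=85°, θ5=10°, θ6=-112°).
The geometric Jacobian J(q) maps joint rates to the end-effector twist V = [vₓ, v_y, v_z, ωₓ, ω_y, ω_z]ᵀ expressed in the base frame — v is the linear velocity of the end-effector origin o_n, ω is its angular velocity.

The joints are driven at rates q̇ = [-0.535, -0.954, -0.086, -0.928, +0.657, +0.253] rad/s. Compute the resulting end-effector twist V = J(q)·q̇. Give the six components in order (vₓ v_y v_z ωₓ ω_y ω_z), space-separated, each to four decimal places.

o_n = [0.3722, -2.0446, 0.8636]
J₁: ẑ×o_n = [2.0446, 0.3722, -0.0000], ω = ẑ
J2: z=[0.9848, 0.1736, 0.0000] o=[0.1216, -0.6894, 0.0000] → [0.1500, -0.8505, -1.3782, 0.9848, 0.1736, 0.0000]
J3: z=[0.1162, -0.6590, -0.7431] o=[0.4364, -0.7470, 0.1004] → [-1.4672, -0.0410, -0.1931, 0.1162, -0.6590, -0.7431]
J4: z=[0.1162, -0.6590, -0.7431] o=[0.9933, -1.2653, 0.1357] → [-1.0588, 0.3770, -0.4998, 0.1162, -0.6590, -0.7431]
J5: z=[0.1162, -0.6590, -0.7431] o=[0.6476, -1.6850, 0.4538] → [-0.5372, 0.1571, -0.2233, 0.1162, -0.6590, -0.7431]
J6: z=[0.7200, -0.4595, 0.5200] o=[0.2010, -2.1954, 0.6212] → [-0.1898, -0.0855, 0.1873, 0.7200, -0.4595, 0.5200]
V = J·q̇ = [-0.5291, 0.3475, 1.6959, -0.7988, -0.0467, -0.1381]

-0.5291 0.3475 1.6959 -0.7988 -0.0467 -0.1381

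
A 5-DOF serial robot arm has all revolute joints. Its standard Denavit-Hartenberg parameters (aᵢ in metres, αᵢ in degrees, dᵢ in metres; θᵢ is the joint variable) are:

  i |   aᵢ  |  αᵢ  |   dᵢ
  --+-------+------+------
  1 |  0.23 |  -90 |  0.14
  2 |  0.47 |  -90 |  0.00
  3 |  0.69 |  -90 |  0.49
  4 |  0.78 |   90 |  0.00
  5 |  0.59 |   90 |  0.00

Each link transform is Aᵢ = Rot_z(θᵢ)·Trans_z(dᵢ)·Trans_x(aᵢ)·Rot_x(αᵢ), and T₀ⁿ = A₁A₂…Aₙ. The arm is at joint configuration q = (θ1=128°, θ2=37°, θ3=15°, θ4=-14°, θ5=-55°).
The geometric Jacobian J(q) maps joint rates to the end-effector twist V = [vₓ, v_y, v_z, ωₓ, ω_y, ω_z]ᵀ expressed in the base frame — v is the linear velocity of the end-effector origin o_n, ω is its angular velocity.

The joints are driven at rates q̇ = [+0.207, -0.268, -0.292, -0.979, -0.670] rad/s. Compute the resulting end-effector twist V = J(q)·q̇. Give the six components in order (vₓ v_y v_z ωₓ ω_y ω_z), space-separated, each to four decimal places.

-0.6946 -1.1264 -0.1116 -1.0516 0.3134 0.7127

o_n = [-1.0013, 1.2696, -1.8575]
J₁: ẑ×o_n = [-1.2696, -1.0013, 0.0000], ω = ẑ
J2: z=[-0.7880, -0.6157, 0.0000] o=[-0.1416, 0.1812, 0.1400] → [1.2298, -1.5740, -1.3870, -0.7880, -0.6157, 0.0000]
J3: z=[0.3705, -0.4742, -0.7986] o=[-0.3727, 0.4770, -0.1429] → [1.4461, 1.1373, -0.0044, 0.3705, -0.4742, -0.7986]
J4: z=[0.8884, 0.4318, 0.1558] o=[-0.3781, 0.7740, -0.9353] → [-0.4754, 0.7222, 0.7094, 0.8884, 0.4318, 0.1558]
J5: z=[0.4251, -0.6458, -0.6343] o=[-0.5133, 1.2652, -1.5259] → [0.2169, 0.4505, -0.3133, 0.4251, -0.6458, -0.6343]
V = J·q̇ = [-0.6946, -1.1264, -0.1116, -1.0516, 0.3134, 0.7127]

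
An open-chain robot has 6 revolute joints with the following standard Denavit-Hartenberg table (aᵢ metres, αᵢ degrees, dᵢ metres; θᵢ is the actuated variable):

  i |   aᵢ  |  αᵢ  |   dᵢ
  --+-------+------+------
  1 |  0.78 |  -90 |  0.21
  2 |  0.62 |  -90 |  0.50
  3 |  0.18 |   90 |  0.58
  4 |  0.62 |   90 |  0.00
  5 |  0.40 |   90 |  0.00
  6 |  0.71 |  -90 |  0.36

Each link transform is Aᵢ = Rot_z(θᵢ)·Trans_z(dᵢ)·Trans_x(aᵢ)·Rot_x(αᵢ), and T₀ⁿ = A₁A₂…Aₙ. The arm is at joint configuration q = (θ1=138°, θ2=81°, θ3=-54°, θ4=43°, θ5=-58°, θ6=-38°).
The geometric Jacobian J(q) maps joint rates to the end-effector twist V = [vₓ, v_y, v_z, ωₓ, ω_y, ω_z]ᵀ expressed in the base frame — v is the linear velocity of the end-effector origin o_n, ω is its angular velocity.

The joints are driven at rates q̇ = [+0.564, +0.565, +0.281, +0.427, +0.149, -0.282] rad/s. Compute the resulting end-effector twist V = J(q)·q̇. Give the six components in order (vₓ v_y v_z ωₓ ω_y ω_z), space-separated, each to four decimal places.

1.7351 -0.4951 1.0242 -0.4732 -1.0912 0.8116

o_n = [0.0917, -0.4877, -1.7145]
J₁: ẑ×o_n = [0.4877, 0.0917, -0.0000], ω = ẑ
J2: z=[-0.6691, -0.7431, 0.0000] o=[-0.5797, 0.5219, 0.2100] → [1.4302, -1.2877, 1.1745, -0.6691, -0.7431, 0.0000]
J3: z=[0.7340, -0.6609, -0.1564] o=[-0.9863, 0.2152, -0.4024] → [0.7572, 0.7945, 0.1965, 0.7340, -0.6609, -0.1564]
J4: z=[-0.2993, -0.5215, 0.7991] o=[-0.6703, -0.2652, -0.5976] → [0.7602, 0.2747, 0.4640, -0.2993, -0.5215, 0.7991]
J5: z=[-0.9526, 0.1153, -0.2815] o=[-0.6364, -0.7894, -0.9270] → [-0.0059, -0.9551, -0.3713, -0.9526, 0.1153, -0.2815]
J6: z=[0.1122, 0.9933, 0.0271] o=[-0.5233, -0.7917, -1.3107] → [-0.4094, 0.0620, -0.5768, 0.1122, 0.9933, 0.0271]
V = J·q̇ = [1.7351, -0.4951, 1.0242, -0.4732, -1.0912, 0.8116]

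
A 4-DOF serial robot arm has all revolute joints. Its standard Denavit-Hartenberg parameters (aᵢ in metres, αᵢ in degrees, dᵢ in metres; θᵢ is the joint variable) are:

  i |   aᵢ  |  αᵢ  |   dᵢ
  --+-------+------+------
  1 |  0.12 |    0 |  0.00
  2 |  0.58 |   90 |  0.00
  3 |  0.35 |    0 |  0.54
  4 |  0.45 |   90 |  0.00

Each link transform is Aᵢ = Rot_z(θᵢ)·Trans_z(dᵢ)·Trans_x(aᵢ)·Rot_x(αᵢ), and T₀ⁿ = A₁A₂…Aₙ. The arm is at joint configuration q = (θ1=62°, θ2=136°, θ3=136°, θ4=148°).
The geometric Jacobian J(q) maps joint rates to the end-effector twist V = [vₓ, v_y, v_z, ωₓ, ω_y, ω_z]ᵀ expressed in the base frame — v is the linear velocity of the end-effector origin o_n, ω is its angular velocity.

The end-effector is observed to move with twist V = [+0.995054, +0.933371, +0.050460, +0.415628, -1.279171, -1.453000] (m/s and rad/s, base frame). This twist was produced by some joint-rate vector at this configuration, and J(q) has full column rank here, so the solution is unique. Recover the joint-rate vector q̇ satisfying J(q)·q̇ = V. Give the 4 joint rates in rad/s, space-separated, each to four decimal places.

o_n = [-0.5262, 0.4845, -0.1935]
J₁: ẑ×o_n = [-0.4845, -0.5262, 0.0000], ω = ẑ
J2: z=[0.0000, 0.0000, 1.0000] o=[0.0563, 0.1060, 0.0000] → [-0.3785, -0.5826, 0.0000, 0.0000, 0.0000, 1.0000]
J3: z=[-0.3090, 0.9511, 0.0000] o=[-0.4953, -0.0733, 0.0000] → [-0.1840, -0.0598, -0.1429, -0.3090, 0.9511, 0.0000]
J4: z=[-0.3090, 0.9511, 0.0000] o=[-0.4227, 0.5181, 0.2431] → [-0.4153, -0.1349, 0.1089, -0.3090, 0.9511, 0.0000]
q̇ = J⁺·V = [-0.6360, -0.8170, -0.7820, -0.5630]

-0.6360 -0.8170 -0.7820 -0.5630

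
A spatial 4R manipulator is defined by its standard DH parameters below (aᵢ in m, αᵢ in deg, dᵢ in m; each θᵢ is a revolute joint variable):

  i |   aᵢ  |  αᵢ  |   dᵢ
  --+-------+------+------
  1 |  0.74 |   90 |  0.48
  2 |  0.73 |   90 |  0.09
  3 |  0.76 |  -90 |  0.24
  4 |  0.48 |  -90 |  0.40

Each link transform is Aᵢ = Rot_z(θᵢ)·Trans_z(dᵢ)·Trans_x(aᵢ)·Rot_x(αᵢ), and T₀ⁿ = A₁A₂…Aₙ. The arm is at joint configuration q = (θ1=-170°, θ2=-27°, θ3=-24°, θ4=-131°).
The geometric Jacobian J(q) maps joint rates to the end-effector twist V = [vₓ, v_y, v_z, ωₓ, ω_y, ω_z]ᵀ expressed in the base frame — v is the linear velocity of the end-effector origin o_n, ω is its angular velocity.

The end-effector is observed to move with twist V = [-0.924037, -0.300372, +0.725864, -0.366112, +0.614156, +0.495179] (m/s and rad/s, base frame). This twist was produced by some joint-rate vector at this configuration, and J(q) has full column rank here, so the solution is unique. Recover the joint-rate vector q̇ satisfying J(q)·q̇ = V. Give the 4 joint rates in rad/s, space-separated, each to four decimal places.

-0.1420 0.8100 -0.6830 -0.1550

o_n = [-1.6472, -0.0118, -0.6465]
J₁: ẑ×o_n = [0.0118, -1.6472, 0.0000], ω = ẑ
J2: z=[-0.1736, 0.9848, 0.0000] o=[-0.7288, -0.1285, 0.4800] → [-1.1094, -0.1956, 0.8843, -0.1736, 0.9848, 0.0000]
J3: z=[0.4471, 0.0788, -0.8910] o=[-1.3849, -0.1528, 0.1486] → [0.0629, 0.5892, 0.0837, 0.4471, 0.0788, -0.8910]
J4: z=[-0.5155, 0.8367, -0.1847] o=[-1.8332, -0.5457, -0.3805] → [-0.1240, -0.1715, -0.4308, -0.5155, 0.8367, -0.1847]
q̇ = J⁺·V = [-0.1420, 0.8100, -0.6830, -0.1550]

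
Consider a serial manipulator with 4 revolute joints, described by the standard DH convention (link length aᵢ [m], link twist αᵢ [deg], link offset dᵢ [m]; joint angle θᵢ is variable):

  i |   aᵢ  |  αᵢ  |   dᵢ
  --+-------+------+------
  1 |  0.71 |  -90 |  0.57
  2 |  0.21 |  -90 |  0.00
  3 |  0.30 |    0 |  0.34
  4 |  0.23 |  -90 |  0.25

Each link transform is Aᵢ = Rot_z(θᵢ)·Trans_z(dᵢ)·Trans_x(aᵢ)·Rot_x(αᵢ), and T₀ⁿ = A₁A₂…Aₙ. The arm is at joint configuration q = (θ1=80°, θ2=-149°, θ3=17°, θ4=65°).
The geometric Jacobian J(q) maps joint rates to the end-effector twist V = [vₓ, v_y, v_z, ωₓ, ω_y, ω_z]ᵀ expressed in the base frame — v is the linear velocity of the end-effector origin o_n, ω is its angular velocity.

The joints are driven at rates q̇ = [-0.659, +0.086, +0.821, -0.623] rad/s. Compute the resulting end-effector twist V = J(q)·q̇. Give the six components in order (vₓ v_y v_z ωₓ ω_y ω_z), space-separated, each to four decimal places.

0.5949 -0.1461 -0.0475 -0.0670 0.1154 -0.4893

o_n = [0.4080, 0.4972, 1.3481]
J₁: ẑ×o_n = [-0.4972, 0.4080, 0.0000], ω = ẑ
J2: z=[-0.9848, 0.1736, 0.0000] o=[0.1233, 0.6992, 0.5700] → [0.1351, 0.7663, 0.1495, -0.9848, 0.1736, 0.0000]
J3: z=[0.0894, 0.5072, 0.8572] o=[0.0920, 0.5219, 0.6782] → [0.3610, 0.2109, -0.1625, 0.0894, 0.5072, 0.8572]
J4: z=[0.0894, 0.5072, 0.8572] o=[0.1661, 0.4370, 1.1174] → [0.0654, 0.1867, -0.1173, 0.0894, 0.5072, 0.8572]
V = J·q̇ = [0.5949, -0.1461, -0.0475, -0.0670, 0.1154, -0.4893]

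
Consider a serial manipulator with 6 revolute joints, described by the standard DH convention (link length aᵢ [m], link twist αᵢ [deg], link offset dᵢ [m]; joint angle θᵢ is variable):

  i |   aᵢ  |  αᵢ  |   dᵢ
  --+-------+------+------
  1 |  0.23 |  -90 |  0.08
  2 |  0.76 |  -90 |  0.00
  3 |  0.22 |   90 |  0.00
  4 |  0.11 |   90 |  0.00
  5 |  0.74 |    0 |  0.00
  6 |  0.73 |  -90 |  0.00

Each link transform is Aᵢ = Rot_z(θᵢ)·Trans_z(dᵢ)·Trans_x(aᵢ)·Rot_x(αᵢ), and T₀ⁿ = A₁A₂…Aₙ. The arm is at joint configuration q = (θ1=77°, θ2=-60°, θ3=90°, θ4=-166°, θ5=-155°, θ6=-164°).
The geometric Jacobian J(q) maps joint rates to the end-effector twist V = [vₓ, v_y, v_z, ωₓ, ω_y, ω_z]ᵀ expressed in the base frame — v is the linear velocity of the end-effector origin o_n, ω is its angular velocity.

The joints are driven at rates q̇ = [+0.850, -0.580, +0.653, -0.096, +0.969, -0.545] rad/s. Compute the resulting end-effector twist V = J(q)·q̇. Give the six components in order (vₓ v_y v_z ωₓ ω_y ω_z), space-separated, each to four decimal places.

o_n = [0.3799, 0.6257, 0.8809]
J₁: ẑ×o_n = [-0.6257, 0.3799, 0.0000], ω = ẑ
J2: z=[-0.9744, 0.2250, 0.0000] o=[0.0517, 0.2241, 0.0800] → [0.1802, 0.7804, -0.4651, -0.9744, 0.2250, 0.0000]
J3: z=[0.1948, 0.8438, -0.5000] o=[0.1372, 0.5944, 0.7382] → [0.1361, -0.1492, -0.1987, 0.1948, 0.8438, -0.5000]
J4: z=[0.1125, 0.4872, 0.8660] o=[0.3516, 0.5449, 0.7382] → [-0.0005, 0.0085, -0.0047, 0.1125, 0.4872, 0.8660]
J5: z=[-0.0467, 0.8732, -0.4851] o=[0.2424, 0.5464, 0.7515] → [0.1515, -0.0607, -0.1238, -0.0467, 0.8732, -0.4851]
J6: z=[-0.0467, 0.8732, -0.4851] o=[0.8729, 0.3846, 0.3995] → [0.5373, 0.2616, 0.4192, -0.0467, 0.8732, -0.4851]
V = J·q̇ = [-0.6935, -0.4293, -0.2079, 0.6618, 0.7440, 0.2347]

-0.6935 -0.4293 -0.2079 0.6618 0.7440 0.2347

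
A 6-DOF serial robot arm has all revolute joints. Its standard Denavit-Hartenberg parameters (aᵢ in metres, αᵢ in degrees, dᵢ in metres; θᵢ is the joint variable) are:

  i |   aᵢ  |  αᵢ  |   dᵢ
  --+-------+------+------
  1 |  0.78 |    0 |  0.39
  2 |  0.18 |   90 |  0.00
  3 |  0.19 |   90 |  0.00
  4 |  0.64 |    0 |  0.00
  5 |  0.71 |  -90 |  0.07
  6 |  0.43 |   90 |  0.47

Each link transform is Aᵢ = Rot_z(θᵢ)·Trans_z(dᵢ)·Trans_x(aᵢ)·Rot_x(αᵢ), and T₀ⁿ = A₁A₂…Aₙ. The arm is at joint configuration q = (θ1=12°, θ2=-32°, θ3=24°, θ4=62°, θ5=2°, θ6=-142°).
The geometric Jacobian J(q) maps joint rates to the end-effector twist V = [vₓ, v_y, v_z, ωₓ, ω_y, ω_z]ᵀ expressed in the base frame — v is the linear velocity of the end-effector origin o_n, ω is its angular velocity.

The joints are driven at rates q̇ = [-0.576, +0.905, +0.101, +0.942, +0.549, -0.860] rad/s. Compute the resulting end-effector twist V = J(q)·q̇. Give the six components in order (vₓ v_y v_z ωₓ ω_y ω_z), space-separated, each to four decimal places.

-0.7247 0.3715 -0.2831 1.3278 -0.1896 -0.7187

o_n = [0.8803, -1.0561, 0.1781]
J₁: ẑ×o_n = [1.0561, 0.8803, -0.0000], ω = ẑ
J2: z=[0.0000, 0.0000, 1.0000] o=[0.7630, 0.1622, 0.3900] → [1.2183, 0.1173, -0.0000, 0.0000, 0.0000, 1.0000]
J3: z=[-0.3420, -0.9397, 0.0000] o=[0.9321, 0.1006, 0.3900] → [0.1992, -0.0725, 0.3469, -0.3420, -0.9397, 0.0000]
J4: z=[0.3822, -0.1391, -0.9135] o=[1.0952, 0.0412, 0.4673] → [-0.9623, 0.3069, -0.4493, 0.3822, -0.1391, -0.9135]
J5: z=[0.3822, -0.1391, -0.9135] o=[1.1599, -0.5836, 0.5895] → [-0.3744, 0.4127, -0.2195, 0.3822, -0.1391, -0.9135]
J6: z=[-0.9215, -0.1311, -0.3656] o=[1.2356, -1.2903, 0.6521] → [0.1478, -0.3070, -0.2623, -0.9215, -0.1311, -0.3656]
V = J·q̇ = [-0.7247, 0.3715, -0.2831, 1.3278, -0.1896, -0.7187]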